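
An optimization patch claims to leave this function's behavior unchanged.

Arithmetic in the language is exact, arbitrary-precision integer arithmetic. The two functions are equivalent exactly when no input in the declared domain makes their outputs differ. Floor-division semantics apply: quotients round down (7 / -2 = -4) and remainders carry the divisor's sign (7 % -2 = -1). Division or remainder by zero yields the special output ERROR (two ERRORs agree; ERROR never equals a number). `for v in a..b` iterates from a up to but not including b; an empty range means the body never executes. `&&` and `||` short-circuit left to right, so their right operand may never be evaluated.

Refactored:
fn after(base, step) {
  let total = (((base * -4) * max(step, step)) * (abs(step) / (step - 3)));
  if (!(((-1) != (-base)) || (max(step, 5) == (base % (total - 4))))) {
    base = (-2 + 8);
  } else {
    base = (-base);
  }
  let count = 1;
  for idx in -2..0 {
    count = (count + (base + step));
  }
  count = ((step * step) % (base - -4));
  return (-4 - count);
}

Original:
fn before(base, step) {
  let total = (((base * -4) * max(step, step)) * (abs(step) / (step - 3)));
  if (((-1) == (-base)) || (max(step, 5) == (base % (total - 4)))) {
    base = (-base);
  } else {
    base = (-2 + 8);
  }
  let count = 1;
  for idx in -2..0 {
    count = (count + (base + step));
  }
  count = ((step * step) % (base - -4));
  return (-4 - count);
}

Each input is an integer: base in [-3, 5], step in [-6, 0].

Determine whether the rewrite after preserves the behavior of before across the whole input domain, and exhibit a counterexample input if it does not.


At base=-3, step=-6: before gives -10, after gives -5.
verdict: not equivalent; witness: base=-3, step=-6


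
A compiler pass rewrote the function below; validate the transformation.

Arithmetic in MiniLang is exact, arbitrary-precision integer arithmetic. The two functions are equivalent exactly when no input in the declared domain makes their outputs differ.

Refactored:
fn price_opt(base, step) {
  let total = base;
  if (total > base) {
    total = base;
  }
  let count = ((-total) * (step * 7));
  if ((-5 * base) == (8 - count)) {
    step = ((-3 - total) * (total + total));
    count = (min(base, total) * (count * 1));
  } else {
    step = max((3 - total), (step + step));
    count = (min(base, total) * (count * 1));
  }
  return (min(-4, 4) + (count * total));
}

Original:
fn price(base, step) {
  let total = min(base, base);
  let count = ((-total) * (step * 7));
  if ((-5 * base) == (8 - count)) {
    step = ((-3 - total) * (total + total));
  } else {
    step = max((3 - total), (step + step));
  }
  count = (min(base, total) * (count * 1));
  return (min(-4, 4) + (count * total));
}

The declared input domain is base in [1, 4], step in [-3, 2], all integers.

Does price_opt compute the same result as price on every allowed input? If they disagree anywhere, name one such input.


Comparing the listings, the differences include: arithmetic usage differs, and constant usage differs, and statement counts differ, and comparison usage differs, and branching structure differs.
One worked example (base=3, step=-2) — price: total = 3; count = 42; ((-5 * base) == (8 - count)) -> false; step = 0; count = 126; return 374; price_opt: total = 3; (total > base) -> false; count = 42; ((-5 * base) == (8 - count)) -> false; step = 0; count = 126; return 374; agreement on 374.
An exhaustive pass over the 24 declared inputs shows identical outputs.
verdict: equivalent


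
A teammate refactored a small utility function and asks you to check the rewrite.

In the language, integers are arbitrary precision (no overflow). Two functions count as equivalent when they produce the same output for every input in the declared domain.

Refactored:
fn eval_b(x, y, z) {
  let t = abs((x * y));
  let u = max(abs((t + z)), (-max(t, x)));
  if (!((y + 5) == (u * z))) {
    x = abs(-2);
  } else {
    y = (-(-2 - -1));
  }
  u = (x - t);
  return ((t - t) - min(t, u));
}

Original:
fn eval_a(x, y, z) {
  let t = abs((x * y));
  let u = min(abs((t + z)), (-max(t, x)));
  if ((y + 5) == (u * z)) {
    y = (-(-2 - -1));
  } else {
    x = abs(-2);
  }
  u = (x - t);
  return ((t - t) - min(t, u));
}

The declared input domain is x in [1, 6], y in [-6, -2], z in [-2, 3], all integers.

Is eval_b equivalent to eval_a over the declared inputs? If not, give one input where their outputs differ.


There is a counterexample at x=1, y=-2, z=1: 0 on one side, 1 on the other.
eval_a: t = 2; u = -2; ((y + 5) == (u * z)) -> false; x = 2; u = 0; return 0
eval_b: t = 2; u = 3; (!((y + 5) == (u * z))) -> false; y = 1; u = -1; return 1
verdict: not equivalent; witness: x=1, y=-2, z=1


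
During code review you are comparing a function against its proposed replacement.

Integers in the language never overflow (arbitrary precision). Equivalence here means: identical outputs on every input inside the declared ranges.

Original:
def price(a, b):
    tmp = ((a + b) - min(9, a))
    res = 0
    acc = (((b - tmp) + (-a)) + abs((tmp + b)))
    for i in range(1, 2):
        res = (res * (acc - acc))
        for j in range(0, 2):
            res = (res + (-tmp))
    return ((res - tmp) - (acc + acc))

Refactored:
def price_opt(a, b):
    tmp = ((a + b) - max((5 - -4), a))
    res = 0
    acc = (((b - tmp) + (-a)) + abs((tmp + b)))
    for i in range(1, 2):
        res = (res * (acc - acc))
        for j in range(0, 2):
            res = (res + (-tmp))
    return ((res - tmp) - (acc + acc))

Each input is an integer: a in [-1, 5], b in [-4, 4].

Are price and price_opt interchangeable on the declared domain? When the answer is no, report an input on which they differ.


The rewrite breaks on a=-1, b=-4, where the results are -6 and -16.
price: tmp=-4, then res=0, then acc=9, then (i=1), then res=0, then (j=0), then res=4, then (j=1), then res=8, then returns -6
price_opt: tmp=-14, then res=0, then acc=29, then (i=1), then res=0, then (j=0), then res=14, then (j=1), then res=28, then returns -16
verdict: not equivalent; witness: a=-1, b=-4


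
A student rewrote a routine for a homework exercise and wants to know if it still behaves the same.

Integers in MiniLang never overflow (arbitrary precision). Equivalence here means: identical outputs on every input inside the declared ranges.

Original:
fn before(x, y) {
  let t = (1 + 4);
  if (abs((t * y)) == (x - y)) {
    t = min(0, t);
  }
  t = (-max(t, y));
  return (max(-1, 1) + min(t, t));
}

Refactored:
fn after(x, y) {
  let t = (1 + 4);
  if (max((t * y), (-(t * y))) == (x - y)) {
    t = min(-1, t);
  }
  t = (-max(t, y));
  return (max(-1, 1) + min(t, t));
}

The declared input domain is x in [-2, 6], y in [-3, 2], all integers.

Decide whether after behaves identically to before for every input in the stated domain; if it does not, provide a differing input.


These are not equivalent — on x=4, y=-1 the outputs split (1 vs 2).
before: t := 5 | (abs((t * y)) == (x - y)): true | t := 0 | t := 0 | result 1
after: t := 5 | (max((t * y), (-(t * y))) == (x - y)): true | t := -1 | t := 1 | result 2
verdict: not equivalent; witness: x=4, y=-1


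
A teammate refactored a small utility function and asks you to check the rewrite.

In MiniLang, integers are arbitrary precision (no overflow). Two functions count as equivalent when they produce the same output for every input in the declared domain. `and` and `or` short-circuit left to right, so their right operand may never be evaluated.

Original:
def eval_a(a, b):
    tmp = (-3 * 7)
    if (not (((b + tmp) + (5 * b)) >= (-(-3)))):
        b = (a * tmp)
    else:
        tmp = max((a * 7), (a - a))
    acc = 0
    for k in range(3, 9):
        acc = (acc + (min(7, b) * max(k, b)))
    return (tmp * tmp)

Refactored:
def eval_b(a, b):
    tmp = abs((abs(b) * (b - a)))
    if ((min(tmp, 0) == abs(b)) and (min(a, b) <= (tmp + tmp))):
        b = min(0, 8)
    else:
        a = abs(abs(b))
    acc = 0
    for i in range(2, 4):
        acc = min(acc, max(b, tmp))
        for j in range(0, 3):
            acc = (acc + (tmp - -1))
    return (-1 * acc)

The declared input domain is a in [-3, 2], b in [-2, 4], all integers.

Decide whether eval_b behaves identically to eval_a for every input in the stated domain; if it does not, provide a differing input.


The rewrite breaks on a=-3, b=-2, where the results are 441 and -11.
eval_a: tmp=-21, then (not (((b + tmp) + (5 * b)) >= (-(-3)))) is true, then b=63, then acc=0, then (k=3), then acc=441, then (k=4), then acc=882, then (k=5), then acc=1323, then (k=6), then acc=1764, then (k=7), then acc=2205, then (k=8), then acc=2646, then returns 441
eval_b: tmp=2, then ((min(tmp, 0) == abs(b)) and (min(a, b) <= (tmp + tmp))) is false, then a=2, then acc=0, then (i=2), then acc=0, then (j=0), then acc=3, then (j=1), then acc=6, then (j=2), then acc=9, then (i=3), then acc=2, then (j=0), then acc=5, then (j=1), then acc=8, then (j=2), then acc=11, then returns -11
verdict: not equivalent; witness: a=-3, b=-2


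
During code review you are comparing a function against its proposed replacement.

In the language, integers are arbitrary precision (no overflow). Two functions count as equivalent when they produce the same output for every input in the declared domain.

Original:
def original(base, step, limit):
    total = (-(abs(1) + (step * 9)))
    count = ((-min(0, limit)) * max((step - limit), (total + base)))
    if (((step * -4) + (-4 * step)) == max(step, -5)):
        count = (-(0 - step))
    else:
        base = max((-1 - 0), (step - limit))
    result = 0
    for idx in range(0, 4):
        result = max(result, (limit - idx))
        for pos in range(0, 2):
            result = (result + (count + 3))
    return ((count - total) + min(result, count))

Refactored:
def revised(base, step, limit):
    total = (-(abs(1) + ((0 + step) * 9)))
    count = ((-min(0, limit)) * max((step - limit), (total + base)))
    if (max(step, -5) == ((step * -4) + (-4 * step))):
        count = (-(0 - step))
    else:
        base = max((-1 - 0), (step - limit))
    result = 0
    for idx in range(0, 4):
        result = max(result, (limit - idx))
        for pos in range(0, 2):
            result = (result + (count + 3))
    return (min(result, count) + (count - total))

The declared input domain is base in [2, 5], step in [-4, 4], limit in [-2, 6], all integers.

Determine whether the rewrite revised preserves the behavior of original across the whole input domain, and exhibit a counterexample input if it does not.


Although arithmetic usage differs, and constant usage differs, 324/324 inputs agree.
verdict: equivalent


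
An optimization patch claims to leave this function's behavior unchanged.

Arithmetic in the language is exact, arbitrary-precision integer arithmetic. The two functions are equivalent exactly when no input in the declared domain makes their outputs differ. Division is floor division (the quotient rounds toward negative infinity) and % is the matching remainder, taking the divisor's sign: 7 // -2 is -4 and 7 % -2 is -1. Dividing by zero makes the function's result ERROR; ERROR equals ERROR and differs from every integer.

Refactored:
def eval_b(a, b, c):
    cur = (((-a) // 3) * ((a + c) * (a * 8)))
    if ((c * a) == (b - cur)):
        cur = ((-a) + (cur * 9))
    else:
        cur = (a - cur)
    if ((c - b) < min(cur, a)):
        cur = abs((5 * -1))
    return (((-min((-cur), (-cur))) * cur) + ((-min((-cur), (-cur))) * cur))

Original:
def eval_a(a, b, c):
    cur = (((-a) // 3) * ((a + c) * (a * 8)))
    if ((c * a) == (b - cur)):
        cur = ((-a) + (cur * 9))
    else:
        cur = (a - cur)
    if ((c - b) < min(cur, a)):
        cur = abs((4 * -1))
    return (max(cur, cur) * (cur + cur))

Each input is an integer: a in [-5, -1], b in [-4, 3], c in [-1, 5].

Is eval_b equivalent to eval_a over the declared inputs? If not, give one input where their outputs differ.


Run the pair on a=-2, b=2, c=-1.
eval_a: cur = 0; ((c * a) == (b - cur)) -> true; cur = 2; ((c - b) < min(cur, a)) -> true; cur = 4; return 32
eval_b: cur = 0; ((c * a) == (b - cur)) -> true; cur = 2; ((c - b) < min(cur, a)) -> true; cur = 5; return 50
32 and 50 differ, so these are not the same function on this domain.
verdict: not equivalent; witness: a=-2, b=2, c=-1


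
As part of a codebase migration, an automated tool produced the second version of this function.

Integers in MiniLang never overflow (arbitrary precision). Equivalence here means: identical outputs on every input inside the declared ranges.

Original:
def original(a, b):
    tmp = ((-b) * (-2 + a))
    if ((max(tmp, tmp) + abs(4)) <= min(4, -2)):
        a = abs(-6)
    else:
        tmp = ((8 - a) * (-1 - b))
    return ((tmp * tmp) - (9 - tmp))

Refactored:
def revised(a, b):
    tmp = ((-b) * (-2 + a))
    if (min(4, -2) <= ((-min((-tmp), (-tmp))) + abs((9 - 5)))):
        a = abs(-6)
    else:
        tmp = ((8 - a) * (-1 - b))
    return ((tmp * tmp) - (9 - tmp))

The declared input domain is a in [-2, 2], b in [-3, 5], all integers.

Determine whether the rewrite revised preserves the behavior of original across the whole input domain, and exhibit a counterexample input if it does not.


The rewrite breaks on a=-2, b=-3, where the results are 123 and 411.
original: tmp := -12 | ((max(tmp, tmp) + abs(4)) <= min(4, -2)): true | a := 6 | result 123
revised: tmp := -12 | (min(4, -2) <= ((-min((-tmp), (-tmp))) + abs((9 - 5)))): false | tmp := 20 | result 411
verdict: not equivalent; witness: a=-2, b=-3


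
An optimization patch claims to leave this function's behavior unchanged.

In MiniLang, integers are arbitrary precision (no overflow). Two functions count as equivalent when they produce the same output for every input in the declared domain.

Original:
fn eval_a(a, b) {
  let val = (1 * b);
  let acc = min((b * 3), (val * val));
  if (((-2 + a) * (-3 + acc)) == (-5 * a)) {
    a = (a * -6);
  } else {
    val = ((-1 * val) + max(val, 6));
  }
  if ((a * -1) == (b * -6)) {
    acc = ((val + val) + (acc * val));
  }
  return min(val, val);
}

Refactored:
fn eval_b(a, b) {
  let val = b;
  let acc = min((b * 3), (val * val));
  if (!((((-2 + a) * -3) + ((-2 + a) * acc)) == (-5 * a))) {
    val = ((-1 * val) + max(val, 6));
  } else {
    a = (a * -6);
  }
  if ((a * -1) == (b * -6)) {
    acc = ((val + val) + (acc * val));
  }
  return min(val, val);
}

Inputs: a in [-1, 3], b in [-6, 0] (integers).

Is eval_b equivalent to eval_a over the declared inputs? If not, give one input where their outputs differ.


Side by side, the visible changes include: constant usage differs, plus arithmetic usage differs, plus boolean connective usage differs.
Tracing a=0, b=-6: eval_a: val = -6; acc = -18; (((-2 + a) * (-3 + acc)) == (-5 * a)) -> false; val = 12; ((a * -1) == (b * -6)) -> false; return 12 | eval_b: val = -6; acc = -18; (!((((-2 + a) * -3) + ((-2 + a) * acc)) == (-5 * a))) -> true; val = 12; ((a * -1) == (b * -6)) -> false; return 12 — matching result 12.
Across all 35 domain points the two functions coincide.
verdict: equivalent


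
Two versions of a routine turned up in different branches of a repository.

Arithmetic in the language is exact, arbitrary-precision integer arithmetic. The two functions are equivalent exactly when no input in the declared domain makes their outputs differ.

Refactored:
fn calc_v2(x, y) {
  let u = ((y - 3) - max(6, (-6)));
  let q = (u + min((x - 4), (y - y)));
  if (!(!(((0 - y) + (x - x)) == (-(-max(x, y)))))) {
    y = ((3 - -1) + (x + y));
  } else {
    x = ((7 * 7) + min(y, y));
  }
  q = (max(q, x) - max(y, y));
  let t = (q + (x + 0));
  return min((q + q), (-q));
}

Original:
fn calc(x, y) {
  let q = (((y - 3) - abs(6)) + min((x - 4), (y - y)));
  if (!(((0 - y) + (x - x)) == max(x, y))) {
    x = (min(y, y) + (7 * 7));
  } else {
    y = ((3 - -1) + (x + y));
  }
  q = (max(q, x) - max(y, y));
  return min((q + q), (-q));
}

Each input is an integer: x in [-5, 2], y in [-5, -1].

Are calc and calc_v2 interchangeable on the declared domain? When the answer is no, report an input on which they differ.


Comparing the listings, the differences include: statement counts differ, min/max/abs usage differs, local variable names differ, arithmetic usage differs, constant usage differs, boolean connective usage differs.
As a probe, take x=-3, y=-5: calc runs q=-21, then (!(((0 - y) + (x - x)) == max(x, y))) is true, then x=44, then q=49, then returns -49; calc_v2 runs u=-14, then q=-21, then (!(!(((0 - y) + (x - x)) == (-(-max(x, y)))))) is false, then x=44, then q=49, then t=93, then returns -49; both end at -49.
Across all 40 domain points the two functions coincide.
verdict: equivalent


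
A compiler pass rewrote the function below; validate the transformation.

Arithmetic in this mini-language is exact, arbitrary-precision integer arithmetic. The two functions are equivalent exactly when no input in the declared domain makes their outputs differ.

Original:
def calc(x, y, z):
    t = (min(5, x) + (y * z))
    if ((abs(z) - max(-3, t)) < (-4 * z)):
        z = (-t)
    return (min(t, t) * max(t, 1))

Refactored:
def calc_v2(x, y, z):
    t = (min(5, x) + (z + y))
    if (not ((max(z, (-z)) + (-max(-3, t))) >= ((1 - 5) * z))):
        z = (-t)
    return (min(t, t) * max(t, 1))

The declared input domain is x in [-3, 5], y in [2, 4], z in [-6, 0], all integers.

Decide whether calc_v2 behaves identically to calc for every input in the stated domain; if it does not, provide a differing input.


These are not equivalent — on x=-3, y=2, z=-6 the outputs split (-15 vs -7).
calc: t = -15; ((abs(z) - max(-3, t)) < (-4 * z)) -> true; z = 15; return -15
calc_v2: t = -7; (not ((max(z, (-z)) + (-max(-3, t))) >= ((1 - 5) * z))) -> true; z = 7; return -7
verdict: not equivalent; witness: x=-3, y=2, z=-6


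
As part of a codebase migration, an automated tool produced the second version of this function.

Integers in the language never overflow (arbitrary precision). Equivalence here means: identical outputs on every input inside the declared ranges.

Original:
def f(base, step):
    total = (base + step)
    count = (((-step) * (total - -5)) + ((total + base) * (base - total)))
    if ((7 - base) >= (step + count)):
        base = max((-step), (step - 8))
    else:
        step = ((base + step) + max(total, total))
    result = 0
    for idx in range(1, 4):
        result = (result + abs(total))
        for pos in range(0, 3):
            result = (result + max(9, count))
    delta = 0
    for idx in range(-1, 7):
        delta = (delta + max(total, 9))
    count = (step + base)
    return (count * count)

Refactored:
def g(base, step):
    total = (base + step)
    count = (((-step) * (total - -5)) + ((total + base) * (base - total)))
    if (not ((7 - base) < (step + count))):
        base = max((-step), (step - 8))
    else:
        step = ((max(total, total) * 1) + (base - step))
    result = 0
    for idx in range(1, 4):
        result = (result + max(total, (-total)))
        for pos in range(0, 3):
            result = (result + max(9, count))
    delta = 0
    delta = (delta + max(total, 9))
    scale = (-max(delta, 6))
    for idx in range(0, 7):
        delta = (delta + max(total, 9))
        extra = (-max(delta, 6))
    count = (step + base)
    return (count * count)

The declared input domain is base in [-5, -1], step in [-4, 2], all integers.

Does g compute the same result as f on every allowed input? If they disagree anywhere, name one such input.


Input base=-5, step=2: 121 from f versus 225 from g.
verdict: not equivalent; witness: base=-5, step=2


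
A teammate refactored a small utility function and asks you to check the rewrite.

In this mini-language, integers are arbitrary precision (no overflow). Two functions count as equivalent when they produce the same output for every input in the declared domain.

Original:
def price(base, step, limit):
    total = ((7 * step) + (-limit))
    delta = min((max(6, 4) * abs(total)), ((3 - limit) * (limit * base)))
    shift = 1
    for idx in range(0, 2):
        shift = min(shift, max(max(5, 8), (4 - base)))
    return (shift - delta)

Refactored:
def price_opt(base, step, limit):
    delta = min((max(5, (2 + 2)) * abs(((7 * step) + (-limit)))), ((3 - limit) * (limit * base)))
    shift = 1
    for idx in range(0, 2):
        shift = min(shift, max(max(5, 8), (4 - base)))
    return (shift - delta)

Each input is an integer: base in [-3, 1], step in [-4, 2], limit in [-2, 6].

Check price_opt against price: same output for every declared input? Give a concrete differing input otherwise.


These are not equivalent — on base=-3, step=-1, limit=-2 the outputs split (-29 vs -24).
price: total=-5, then delta=30, then shift=1, then (idx=0), then shift=1, then (idx=1), then shift=1, then returns -29
price_opt: delta=25, then shift=1, then (idx=0), then shift=1, then (idx=1), then shift=1, then returns -24
verdict: not equivalent; witness: base=-3, step=-1, limit=-2


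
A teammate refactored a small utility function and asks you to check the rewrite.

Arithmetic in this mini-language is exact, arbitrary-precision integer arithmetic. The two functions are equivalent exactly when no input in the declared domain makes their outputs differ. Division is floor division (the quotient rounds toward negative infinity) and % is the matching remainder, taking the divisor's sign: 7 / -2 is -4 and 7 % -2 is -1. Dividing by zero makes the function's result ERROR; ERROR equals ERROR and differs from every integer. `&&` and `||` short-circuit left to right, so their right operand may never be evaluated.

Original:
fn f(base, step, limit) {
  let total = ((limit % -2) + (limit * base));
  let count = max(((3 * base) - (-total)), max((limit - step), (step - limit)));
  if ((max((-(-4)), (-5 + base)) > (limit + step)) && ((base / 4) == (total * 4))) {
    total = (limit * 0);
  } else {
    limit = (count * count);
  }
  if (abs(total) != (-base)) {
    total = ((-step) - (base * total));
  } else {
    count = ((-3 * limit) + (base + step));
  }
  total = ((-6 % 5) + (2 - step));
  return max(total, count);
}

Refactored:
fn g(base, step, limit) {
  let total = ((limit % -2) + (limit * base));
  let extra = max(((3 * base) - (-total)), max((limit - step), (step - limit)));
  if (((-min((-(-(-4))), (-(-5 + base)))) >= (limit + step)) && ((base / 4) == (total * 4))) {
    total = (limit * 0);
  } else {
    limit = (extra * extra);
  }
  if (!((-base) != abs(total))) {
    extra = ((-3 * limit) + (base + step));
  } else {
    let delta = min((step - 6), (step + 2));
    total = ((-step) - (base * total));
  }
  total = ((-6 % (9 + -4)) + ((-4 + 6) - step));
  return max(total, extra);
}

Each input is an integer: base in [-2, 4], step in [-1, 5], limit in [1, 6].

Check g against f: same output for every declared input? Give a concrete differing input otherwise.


Equivalent. There is a behavioral-looking edit here, yet the outcome never shifts on this domain.
An exhaustive pass over the 294 declared inputs shows identical outputs.
As a probe, take base=3, step=0, limit=3: f runs total := 8 | count := 17 | ((max((-(-4)), (-5 + base)) > (limit + step)) && ((base / 4) == (total * 4))): false | limit := 289 | (abs(total) != (-base)): true | total := -24 | total := 6 | result 17; g runs total := 8 | extra := 17 | (((-min((-(-(-4))), (-(-5 + base)))) >= (limit + step)) && ((base / 4) == (total * 4))): false | limit := 289 | (!((-base) != abs(total))): false | delta := -6 | total := -24 | total := 6 | result 17; both end at 17.
verdict: equivalent


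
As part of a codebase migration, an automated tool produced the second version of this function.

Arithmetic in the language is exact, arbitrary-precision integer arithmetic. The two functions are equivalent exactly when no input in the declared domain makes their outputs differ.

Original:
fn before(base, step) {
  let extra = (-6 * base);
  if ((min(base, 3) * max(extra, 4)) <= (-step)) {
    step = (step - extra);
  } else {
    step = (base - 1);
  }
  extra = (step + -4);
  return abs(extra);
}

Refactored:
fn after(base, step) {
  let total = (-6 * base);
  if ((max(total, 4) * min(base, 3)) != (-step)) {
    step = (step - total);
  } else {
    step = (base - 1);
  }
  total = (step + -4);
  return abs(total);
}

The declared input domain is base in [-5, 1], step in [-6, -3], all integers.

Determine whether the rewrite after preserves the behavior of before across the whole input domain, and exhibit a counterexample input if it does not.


Try base=1, step=-4.
before: extra := -6 | ((min(base, 3) * max(extra, 4)) <= (-step)): true | step := 2 | extra := -2 | result 2
after: total := -6 | ((max(total, 4) * min(base, 3)) != (-step)): false | step := 0 | total := -4 | result 4
2 and 4 differ, so these are not the same function on this domain.
verdict: not equivalent; witness: base=1, step=-4


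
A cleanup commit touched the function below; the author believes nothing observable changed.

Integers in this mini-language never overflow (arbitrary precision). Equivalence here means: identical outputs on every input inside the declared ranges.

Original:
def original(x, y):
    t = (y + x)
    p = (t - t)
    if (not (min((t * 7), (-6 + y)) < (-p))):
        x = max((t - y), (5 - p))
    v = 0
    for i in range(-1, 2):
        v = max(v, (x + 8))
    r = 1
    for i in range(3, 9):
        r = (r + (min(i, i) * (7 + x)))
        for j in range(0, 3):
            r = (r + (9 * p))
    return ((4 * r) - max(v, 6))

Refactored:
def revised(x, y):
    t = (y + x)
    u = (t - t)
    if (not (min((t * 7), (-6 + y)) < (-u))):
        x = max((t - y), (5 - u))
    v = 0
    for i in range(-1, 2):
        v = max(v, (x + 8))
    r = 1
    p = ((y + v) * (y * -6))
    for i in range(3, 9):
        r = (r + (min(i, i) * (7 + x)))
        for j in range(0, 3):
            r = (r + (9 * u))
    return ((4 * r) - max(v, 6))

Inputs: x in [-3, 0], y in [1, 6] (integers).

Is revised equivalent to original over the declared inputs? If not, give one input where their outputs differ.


Behavior is preserved: although local variable names differ; and constant usage differs; and statement counts differ; and arithmetic usage differs, the outputs never diverge.
As a probe, take x=-2, y=5: original runs t=3, then p=0, then (not (min((t * 7), (-6 + y)) < (-p))) is false, then v=0, then (i=-1), then v=6, then (i=0), then v=6, then (i=1), then v=6, then r=1, then (i=3), then r=16, then (j=0), then r=16, then (j=1), then r=16, then (j=2), then r=16, then (i=4), then r=36, then (j=0), then r=36, then (j=1), then r=36, then (j=2), then r=36, then (i=5), then r=61, then (j=0), then r=61, then (j=1), then r=61, then (j=2), then r=61, then (i=6), then r=91, then (j=0), then r=91, then (j=1), then r=91, then (j=2), then r=91, then (i=7), then r=126, then (j=0), then r=126, then (j=1), then r=126, then (j=2), then r=126, then (i=8), then r=166, then (j=0), then r=166, then (j=1), then r=166, then (j=2), then r=166, then returns 658; revised runs t=3, then u=0, then (not (min((t * 7), (-6 + y)) < (-u))) is false, then v=0, then (i=-1), then v=6, then (i=0), then v=6, then (i=1), then v=6, then r=1, then p=-330, then (i=3), then r=16, then (j=0), then r=16, then (j=1), then r=16, then (j=2), then r=16, then (i=4), then r=36, then (j=0), then r=36, then (j=1), then r=36, then (j=2), then r=36, then (i=5), then r=61, then (j=0), then r=61, then (j=1), then r=61, then (j=2), then r=61, then (i=6), then r=91, then (j=0), then r=91, then (j=1), then r=91, then (j=2), then r=91, then (i=7), then r=126, then (j=0), then r=126, then (j=1), then r=126, then (j=2), then r=126, then (i=8), then r=166, then (j=0), then r=166, then (j=1), then r=166, then (j=2), then r=166, then returns 658; both end at 658.
Checked all 24 inputs in the declared domain: the outputs agree on every one.
verdict: equivalent


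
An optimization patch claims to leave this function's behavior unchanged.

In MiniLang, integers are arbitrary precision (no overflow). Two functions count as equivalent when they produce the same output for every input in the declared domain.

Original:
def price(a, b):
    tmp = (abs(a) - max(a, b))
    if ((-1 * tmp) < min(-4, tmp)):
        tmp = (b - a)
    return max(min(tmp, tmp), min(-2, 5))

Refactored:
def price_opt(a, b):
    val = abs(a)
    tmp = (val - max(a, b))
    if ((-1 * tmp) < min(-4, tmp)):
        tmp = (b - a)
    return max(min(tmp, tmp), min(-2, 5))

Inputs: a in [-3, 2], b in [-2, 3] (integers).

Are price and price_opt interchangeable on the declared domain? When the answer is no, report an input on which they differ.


The two are interchangeable: statement counts differ, plus local variable names differ, and every declared input agrees.
As a probe, take a=-2, b=1: price runs tmp = 1; ((-1 * tmp) < min(-4, tmp)) -> false; return 1; price_opt runs val = 2; tmp = 1; ((-1 * tmp) < min(-4, tmp)) -> false; return 1; both end at 1.
Sweeping the whole domain (36 inputs) finds no disagreement.
verdict: equivalent


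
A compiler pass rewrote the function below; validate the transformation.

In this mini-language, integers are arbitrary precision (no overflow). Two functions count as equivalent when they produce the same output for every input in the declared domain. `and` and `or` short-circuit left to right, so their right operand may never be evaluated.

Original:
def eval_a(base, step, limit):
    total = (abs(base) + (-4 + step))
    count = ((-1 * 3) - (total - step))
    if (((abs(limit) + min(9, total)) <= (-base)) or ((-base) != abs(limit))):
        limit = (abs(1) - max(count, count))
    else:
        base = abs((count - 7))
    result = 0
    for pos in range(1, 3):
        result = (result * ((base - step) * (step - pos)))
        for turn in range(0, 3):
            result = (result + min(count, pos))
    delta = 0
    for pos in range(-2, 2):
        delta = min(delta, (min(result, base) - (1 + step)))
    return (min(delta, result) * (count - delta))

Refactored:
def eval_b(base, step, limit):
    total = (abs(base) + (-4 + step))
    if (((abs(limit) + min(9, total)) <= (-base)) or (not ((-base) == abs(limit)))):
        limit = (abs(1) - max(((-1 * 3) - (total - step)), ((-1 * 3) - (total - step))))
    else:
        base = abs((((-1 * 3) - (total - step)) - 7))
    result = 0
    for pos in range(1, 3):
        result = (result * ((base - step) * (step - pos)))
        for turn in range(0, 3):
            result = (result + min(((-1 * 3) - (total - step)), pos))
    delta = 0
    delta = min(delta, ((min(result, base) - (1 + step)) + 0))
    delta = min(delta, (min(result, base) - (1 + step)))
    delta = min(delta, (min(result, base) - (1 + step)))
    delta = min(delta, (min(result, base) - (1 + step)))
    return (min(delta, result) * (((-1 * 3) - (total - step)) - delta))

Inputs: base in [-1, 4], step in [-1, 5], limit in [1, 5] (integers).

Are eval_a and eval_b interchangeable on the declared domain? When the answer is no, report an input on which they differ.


Behavior is preserved: although loop structure differs; also min/max/abs usage differs; also comparison usage differs; also constant usage differs; also boolean connective usage differs; also statement counts differ; also local variable names differ; also arithmetic usage differs, the outputs never diverge.
One worked example (base=0, step=5, limit=5) — eval_a: total becomes 1; next count becomes 1; next (((abs(limit) + min(9, total)) <= (-base)) or ((-base) != abs(limit))) evaluates to true; next limit becomes 0; next result becomes 0; next at pos=1:; next result becomes 0; next at turn=0:; next result becomes 1; next at turn=1:; next result becomes 2; next at turn=2:; next result becomes 3; next at pos=2:; next result becomes -45; next at turn=0:; next result becomes -44; next at turn=1:; next result becomes -43; next at turn=2:; next result becomes -42; next delta becomes 0; next at pos=-2:; next delta becomes -48; next at pos=-1:; next delta becomes -48; next at pos=0:; next delta becomes -48; next at pos=1:; next delta becomes -48; next final value -2352; eval_b: total becomes 1; next (((abs(limit) + min(9, total)) <= (-base)) or (not ((-base) == abs(limit)))) evaluates to true; next limit becomes 0; next result becomes 0; next at pos=1:; next result becomes 0; next at turn=0:; next result becomes 1; next at turn=1:; next result becomes 2; next at turn=2:; next result becomes 3; next at pos=2:; next result becomes -45; next at turn=0:; next result becomes -44; next at turn=1:; next result becomes -43; next at turn=2:; next result becomes -42; next delta becomes 0; next delta becomes -48; next delta becomes -48; next delta becomes -48; next delta becomes -48; next final value -2352; agreement on -2352.
Across all 210 domain points the two functions coincide.
verdict: equivalent


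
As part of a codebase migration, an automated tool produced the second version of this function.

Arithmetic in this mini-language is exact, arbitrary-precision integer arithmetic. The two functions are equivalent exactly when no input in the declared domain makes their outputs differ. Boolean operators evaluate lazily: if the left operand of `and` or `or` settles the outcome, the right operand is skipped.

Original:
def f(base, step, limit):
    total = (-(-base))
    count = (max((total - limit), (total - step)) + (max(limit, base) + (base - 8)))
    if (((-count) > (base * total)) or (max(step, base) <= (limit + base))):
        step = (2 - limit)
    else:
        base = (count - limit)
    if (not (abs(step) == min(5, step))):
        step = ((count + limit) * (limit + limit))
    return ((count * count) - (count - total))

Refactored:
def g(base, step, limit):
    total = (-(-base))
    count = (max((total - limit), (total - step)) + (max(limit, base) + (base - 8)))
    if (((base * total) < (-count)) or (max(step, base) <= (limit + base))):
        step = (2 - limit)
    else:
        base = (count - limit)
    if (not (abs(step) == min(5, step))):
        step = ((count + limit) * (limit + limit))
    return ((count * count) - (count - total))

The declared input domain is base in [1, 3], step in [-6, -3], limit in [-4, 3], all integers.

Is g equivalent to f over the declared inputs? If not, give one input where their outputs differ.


Side by side, the visible changes include: comparison usage differs.
Tracing base=1, step=-5, limit=-3: f: total := 1 | count := 0 | (((-count) > (base * total)) or (max(step, base) <= (limit + base))): false | base := 3 | (not (abs(step) == min(5, step))): true | step := 18 | result 1 | g: total := 1 | count := 0 | (((base * total) < (-count)) or (max(step, base) <= (limit + base))): false | base := 3 | (not (abs(step) == min(5, step))): true | step := 18 | result 1 — matching result 1.
Every one of the 96 inputs gives matching results.
verdict: equivalent


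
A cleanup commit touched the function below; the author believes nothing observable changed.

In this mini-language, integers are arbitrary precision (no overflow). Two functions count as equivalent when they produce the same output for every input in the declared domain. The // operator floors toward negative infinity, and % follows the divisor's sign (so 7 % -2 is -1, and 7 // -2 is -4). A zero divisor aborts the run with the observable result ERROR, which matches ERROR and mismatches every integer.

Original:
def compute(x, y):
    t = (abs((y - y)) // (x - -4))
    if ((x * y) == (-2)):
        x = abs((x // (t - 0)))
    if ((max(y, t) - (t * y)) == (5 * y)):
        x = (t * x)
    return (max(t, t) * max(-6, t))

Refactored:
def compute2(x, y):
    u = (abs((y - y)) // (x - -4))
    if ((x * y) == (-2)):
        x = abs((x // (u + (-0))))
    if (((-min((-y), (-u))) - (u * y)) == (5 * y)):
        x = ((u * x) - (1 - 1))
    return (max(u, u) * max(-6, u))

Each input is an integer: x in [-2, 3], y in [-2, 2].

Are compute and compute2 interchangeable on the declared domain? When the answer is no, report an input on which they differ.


Equivalent — the differences include arithmetic usage differs; also min/max/abs usage differs; also constant usage differs; also local variable names differ, yet no declared input distinguishes the two.
As a probe, take x=1, y=-1: compute runs t=0, then ((x * y) == (-2)) is false, then ((max(y, t) - (t * y)) == (5 * y)) is false, then returns 0; compute2 runs u=0, then ((x * y) == (-2)) is false, then (((-min((-y), (-u))) - (u * y)) == (5 * y)) is false, then returns 0; both end at 0.
Sweeping the whole domain (30 inputs) finds no disagreement.
verdict: equivalent


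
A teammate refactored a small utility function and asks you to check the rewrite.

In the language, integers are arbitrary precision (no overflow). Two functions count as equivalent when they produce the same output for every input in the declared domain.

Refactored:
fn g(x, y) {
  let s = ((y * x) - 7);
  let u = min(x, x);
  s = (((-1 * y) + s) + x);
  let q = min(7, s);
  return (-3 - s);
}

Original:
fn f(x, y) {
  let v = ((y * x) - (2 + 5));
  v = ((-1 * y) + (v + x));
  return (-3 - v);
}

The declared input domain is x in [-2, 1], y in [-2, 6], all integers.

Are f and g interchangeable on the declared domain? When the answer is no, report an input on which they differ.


Although arithmetic usage differs, plus constant usage differs, plus statement counts differ, plus local variable names differ, plus min/max/abs usage differs, 36/36 inputs agree.
verdict: equivalent


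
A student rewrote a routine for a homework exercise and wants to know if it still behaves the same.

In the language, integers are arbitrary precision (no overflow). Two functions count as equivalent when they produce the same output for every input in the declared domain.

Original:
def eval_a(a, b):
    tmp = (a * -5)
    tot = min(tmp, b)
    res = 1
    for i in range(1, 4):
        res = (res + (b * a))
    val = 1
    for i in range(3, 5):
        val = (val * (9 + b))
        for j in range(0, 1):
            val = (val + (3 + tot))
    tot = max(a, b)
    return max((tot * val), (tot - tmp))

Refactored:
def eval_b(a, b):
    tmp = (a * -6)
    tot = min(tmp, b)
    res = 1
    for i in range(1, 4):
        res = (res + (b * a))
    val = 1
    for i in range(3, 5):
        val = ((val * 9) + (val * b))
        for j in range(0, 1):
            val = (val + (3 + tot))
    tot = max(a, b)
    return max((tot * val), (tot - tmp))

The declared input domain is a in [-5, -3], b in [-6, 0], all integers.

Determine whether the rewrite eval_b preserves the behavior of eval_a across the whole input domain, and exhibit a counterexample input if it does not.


Take a=-5, b=-4.
eval_a: tmp = 25; tot = -4; res = 1; [i=1]; res = 21; [i=2]; res = 41; [i=3]; res = 61; val = 1; [i=3]; val = 5; [j=0]; val = 4; [i=4]; val = 20; [j=0]; val = 19; tot = -4; return -29
eval_b: tmp = 30; tot = -4; res = 1; [i=1]; res = 21; [i=2]; res = 41; [i=3]; res = 61; val = 1; [i=3]; val = 5; [j=0]; val = 4; [i=4]; val = 20; [j=0]; val = 19; tot = -4; return -34
-29 and -34 differ, so these are not the same function on this domain.
verdict: not equivalent; witness: a=-5, b=-4


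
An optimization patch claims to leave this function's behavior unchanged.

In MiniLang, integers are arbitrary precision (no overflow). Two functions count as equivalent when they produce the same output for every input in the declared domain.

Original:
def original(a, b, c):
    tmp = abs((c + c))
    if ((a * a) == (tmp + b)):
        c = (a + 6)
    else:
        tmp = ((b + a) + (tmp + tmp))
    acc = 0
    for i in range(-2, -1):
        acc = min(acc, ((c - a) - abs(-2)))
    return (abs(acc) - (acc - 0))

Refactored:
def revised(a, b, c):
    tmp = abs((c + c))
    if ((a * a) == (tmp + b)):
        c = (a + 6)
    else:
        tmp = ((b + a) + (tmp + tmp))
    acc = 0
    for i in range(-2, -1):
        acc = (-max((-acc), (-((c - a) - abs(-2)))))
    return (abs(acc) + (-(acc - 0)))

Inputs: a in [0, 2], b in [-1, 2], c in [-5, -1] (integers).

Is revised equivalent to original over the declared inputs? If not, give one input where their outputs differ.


Side by side, the visible changes include: arithmetic usage differs; min/max/abs usage differs.
As a probe, take a=0, b=2, c=-1: original runs tmp := 2 | ((a * a) == (tmp + b)): false | tmp := 6 | acc := 0 | iter i=-2: | acc := -3 | result 6; revised runs tmp := 2 | ((a * a) == (tmp + b)): false | tmp := 6 | acc := 0 | iter i=-2: | acc := -3 | result 6; both end at 6.
An exhaustive pass over the 60 declared inputs shows identical outputs.
verdict: equivalent
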